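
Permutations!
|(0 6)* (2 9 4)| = |(0 6)(2 9 4)| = 6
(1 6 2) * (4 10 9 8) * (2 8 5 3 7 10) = (1 6 8 4 2)(3 7 10 9 5) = [0, 6, 1, 7, 2, 3, 8, 10, 4, 5, 9]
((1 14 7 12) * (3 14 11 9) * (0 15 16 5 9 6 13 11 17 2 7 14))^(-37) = (0 3 9 5 16 15)(1 7 17 12 2)(6 11 13)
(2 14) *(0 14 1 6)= (0 14 2 1 6)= [14, 6, 1, 3, 4, 5, 0, 7, 8, 9, 10, 11, 12, 13, 2]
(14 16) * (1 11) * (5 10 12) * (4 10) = (1 11)(4 10 12 5)(14 16) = [0, 11, 2, 3, 10, 4, 6, 7, 8, 9, 12, 1, 5, 13, 16, 15, 14]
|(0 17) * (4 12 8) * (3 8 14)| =|(0 17)(3 8 4 12 14)| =10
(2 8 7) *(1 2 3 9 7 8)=[0, 2, 1, 9, 4, 5, 6, 3, 8, 7]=(1 2)(3 9 7)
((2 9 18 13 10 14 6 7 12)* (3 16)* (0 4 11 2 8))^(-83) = (0 14 2 12 13 4 6 9 8 10 11 7 18)(3 16)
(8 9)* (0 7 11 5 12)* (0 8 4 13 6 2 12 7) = (2 12 8 9 4 13 6)(5 7 11) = [0, 1, 12, 3, 13, 7, 2, 11, 9, 4, 10, 5, 8, 6]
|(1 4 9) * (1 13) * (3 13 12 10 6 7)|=9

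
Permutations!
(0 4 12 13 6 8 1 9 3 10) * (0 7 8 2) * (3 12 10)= (0 4 10 7 8 1 9 12 13 6 2)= [4, 9, 0, 3, 10, 5, 2, 8, 1, 12, 7, 11, 13, 6]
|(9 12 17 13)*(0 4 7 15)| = |(0 4 7 15)(9 12 17 13)| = 4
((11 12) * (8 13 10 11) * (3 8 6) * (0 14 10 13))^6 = (0 3 12 10)(6 11 14 8)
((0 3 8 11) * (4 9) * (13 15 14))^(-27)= ((0 3 8 11)(4 9)(13 15 14))^(-27)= (15)(0 3 8 11)(4 9)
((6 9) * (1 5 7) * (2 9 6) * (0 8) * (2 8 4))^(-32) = ((0 4 2 9 8)(1 5 7))^(-32) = (0 9 4 8 2)(1 5 7)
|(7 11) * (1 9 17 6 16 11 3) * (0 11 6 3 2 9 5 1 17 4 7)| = 4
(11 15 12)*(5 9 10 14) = (5 9 10 14)(11 15 12) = [0, 1, 2, 3, 4, 9, 6, 7, 8, 10, 14, 15, 11, 13, 5, 12]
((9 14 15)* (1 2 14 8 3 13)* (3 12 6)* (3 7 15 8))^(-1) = ((1 2 14 8 12 6 7 15 9 3 13))^(-1) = (1 13 3 9 15 7 6 12 8 14 2)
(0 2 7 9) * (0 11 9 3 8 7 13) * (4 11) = [2, 1, 13, 8, 11, 5, 6, 3, 7, 4, 10, 9, 12, 0] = (0 2 13)(3 8 7)(4 11 9)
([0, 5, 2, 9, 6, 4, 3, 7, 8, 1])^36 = (9)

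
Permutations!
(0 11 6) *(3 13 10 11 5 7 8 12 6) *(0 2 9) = (0 5 7 8 12 6 2 9)(3 13 10 11) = [5, 1, 9, 13, 4, 7, 2, 8, 12, 0, 11, 3, 6, 10]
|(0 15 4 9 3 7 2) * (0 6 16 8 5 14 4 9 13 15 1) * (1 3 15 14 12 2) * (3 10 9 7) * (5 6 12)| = 6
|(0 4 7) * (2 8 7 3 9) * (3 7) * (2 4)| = |(0 2 8 3 9 4 7)| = 7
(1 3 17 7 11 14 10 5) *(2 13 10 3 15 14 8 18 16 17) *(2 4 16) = (1 15 14 3 4 16 17 7 11 8 18 2 13 10 5) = [0, 15, 13, 4, 16, 1, 6, 11, 18, 9, 5, 8, 12, 10, 3, 14, 17, 7, 2]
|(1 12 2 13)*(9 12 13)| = |(1 13)(2 9 12)| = 6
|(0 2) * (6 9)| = 2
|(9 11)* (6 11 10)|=|(6 11 9 10)|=4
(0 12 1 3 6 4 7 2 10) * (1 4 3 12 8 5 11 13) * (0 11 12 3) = (0 8 5 12 4 7 2 10 11 13 1 3 6) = [8, 3, 10, 6, 7, 12, 0, 2, 5, 9, 11, 13, 4, 1]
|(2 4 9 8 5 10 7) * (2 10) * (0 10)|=15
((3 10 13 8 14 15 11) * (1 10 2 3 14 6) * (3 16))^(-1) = (1 6 8 13 10)(2 3 16)(11 15 14)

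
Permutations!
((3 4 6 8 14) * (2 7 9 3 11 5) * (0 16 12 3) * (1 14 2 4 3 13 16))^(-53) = ((0 1 14 11 5 4 6 8 2 7 9)(12 13 16))^(-53) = (0 14 5 6 2 9 1 11 4 8 7)(12 13 16)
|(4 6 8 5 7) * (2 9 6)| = |(2 9 6 8 5 7 4)| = 7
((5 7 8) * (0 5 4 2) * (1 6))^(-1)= (0 2 4 8 7 5)(1 6)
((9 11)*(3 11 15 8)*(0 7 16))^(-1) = (0 16 7)(3 8 15 9 11)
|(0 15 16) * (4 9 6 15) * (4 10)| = 7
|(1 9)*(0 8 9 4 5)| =6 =|(0 8 9 1 4 5)|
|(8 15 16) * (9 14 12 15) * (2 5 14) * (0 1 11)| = 24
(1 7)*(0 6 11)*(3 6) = (0 3 6 11)(1 7) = [3, 7, 2, 6, 4, 5, 11, 1, 8, 9, 10, 0]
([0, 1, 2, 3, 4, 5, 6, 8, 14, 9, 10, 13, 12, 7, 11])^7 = (7 14 13 8 11)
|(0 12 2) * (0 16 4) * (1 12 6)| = 7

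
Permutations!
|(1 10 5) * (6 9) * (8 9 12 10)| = |(1 8 9 6 12 10 5)| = 7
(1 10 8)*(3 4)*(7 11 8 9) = [0, 10, 2, 4, 3, 5, 6, 11, 1, 7, 9, 8] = (1 10 9 7 11 8)(3 4)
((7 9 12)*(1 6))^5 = (1 6)(7 12 9)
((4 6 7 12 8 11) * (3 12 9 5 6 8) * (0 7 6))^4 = (12)(4 8 11)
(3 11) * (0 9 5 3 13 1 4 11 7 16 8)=(0 9 5 3 7 16 8)(1 4 11 13)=[9, 4, 2, 7, 11, 3, 6, 16, 0, 5, 10, 13, 12, 1, 14, 15, 8]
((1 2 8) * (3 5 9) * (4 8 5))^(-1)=(1 8 4 3 9 5 2)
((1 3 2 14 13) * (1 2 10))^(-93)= (14)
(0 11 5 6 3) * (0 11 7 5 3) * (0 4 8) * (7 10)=(0 10 7 5 6 4 8)(3 11)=[10, 1, 2, 11, 8, 6, 4, 5, 0, 9, 7, 3]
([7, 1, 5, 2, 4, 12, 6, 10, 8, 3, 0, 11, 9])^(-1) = (0 10 7)(2 3 9 12 5)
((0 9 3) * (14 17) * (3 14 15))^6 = (17)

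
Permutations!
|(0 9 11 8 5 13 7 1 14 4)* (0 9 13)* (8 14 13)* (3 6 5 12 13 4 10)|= |(0 8 12 13 7 1 4 9 11 14 10 3 6 5)|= 14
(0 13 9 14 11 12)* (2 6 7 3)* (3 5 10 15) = (0 13 9 14 11 12)(2 6 7 5 10 15 3) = [13, 1, 6, 2, 4, 10, 7, 5, 8, 14, 15, 12, 0, 9, 11, 3]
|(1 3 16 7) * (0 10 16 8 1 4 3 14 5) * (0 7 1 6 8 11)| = 10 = |(0 10 16 1 14 5 7 4 3 11)(6 8)|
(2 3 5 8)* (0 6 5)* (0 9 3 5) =(0 6)(2 5 8)(3 9) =[6, 1, 5, 9, 4, 8, 0, 7, 2, 3]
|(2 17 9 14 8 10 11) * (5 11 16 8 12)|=|(2 17 9 14 12 5 11)(8 10 16)|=21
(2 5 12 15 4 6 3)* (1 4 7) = (1 4 6 3 2 5 12 15 7) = [0, 4, 5, 2, 6, 12, 3, 1, 8, 9, 10, 11, 15, 13, 14, 7]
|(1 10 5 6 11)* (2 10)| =|(1 2 10 5 6 11)| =6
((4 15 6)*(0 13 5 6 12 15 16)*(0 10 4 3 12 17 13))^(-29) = ((3 12 15 17 13 5 6)(4 16 10))^(-29) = (3 6 5 13 17 15 12)(4 16 10)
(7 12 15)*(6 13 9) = (6 13 9)(7 12 15) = [0, 1, 2, 3, 4, 5, 13, 12, 8, 6, 10, 11, 15, 9, 14, 7]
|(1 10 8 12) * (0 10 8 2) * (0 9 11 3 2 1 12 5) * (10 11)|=|(12)(0 11 3 2 9 10 1 8 5)|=9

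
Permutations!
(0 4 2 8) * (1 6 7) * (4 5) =(0 5 4 2 8)(1 6 7) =[5, 6, 8, 3, 2, 4, 7, 1, 0]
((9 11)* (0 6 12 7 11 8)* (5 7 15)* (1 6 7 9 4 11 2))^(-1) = ((0 7 2 1 6 12 15 5 9 8)(4 11))^(-1) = (0 8 9 5 15 12 6 1 2 7)(4 11)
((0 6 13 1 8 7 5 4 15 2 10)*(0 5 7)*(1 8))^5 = ((0 6 13 8)(2 10 5 4 15))^5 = (15)(0 6 13 8)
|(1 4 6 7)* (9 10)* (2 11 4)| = 6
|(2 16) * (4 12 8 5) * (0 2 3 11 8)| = 9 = |(0 2 16 3 11 8 5 4 12)|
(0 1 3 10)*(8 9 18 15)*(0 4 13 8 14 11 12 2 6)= (0 1 3 10 4 13 8 9 18 15 14 11 12 2 6)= [1, 3, 6, 10, 13, 5, 0, 7, 9, 18, 4, 12, 2, 8, 11, 14, 16, 17, 15]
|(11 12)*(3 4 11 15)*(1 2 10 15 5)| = 9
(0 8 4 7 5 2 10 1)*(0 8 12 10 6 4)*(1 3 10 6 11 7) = (0 12 6 4 1 8)(2 11 7 5)(3 10) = [12, 8, 11, 10, 1, 2, 4, 5, 0, 9, 3, 7, 6]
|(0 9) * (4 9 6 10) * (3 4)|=|(0 6 10 3 4 9)|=6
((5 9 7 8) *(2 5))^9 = (2 8 7 9 5)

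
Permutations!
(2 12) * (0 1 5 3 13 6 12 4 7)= (0 1 5 3 13 6 12 2 4 7)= [1, 5, 4, 13, 7, 3, 12, 0, 8, 9, 10, 11, 2, 6]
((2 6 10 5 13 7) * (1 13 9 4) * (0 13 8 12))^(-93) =(0 2 5 1)(4 12 7 10)(6 9 8 13)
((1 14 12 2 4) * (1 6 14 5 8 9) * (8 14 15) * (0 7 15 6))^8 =(0 12 1 15 4 14 9 7 2 5 8)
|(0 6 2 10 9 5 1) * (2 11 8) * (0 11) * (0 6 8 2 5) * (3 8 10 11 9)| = 14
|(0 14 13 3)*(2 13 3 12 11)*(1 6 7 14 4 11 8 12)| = |(0 4 11 2 13 1 6 7 14 3)(8 12)| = 10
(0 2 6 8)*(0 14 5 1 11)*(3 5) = [2, 11, 6, 5, 4, 1, 8, 7, 14, 9, 10, 0, 12, 13, 3] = (0 2 6 8 14 3 5 1 11)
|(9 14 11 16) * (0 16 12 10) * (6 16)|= 8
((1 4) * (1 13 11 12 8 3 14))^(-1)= ((1 4 13 11 12 8 3 14))^(-1)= (1 14 3 8 12 11 13 4)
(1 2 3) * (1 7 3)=(1 2)(3 7)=[0, 2, 1, 7, 4, 5, 6, 3]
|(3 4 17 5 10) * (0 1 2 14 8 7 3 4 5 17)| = 10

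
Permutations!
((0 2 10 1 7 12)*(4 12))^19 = (0 4 1 2 12 7 10)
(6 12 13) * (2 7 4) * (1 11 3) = (1 11 3)(2 7 4)(6 12 13) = [0, 11, 7, 1, 2, 5, 12, 4, 8, 9, 10, 3, 13, 6]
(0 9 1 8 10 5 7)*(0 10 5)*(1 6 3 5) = (0 9 6 3 5 7 10)(1 8) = [9, 8, 2, 5, 4, 7, 3, 10, 1, 6, 0]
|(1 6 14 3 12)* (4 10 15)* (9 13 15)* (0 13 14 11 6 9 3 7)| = 22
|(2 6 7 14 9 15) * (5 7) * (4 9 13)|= 9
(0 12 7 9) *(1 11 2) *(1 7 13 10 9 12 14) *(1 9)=(0 14 9)(1 11 2 7 12 13 10)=[14, 11, 7, 3, 4, 5, 6, 12, 8, 0, 1, 2, 13, 10, 9]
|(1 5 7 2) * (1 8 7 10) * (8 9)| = 12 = |(1 5 10)(2 9 8 7)|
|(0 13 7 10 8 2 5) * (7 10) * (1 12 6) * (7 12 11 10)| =|(0 13 7 12 6 1 11 10 8 2 5)| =11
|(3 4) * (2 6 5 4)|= 5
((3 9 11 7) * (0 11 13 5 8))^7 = ((0 11 7 3 9 13 5 8))^7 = (0 8 5 13 9 3 7 11)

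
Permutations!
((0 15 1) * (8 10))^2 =((0 15 1)(8 10))^2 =(0 1 15)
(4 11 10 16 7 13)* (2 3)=(2 3)(4 11 10 16 7 13)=[0, 1, 3, 2, 11, 5, 6, 13, 8, 9, 16, 10, 12, 4, 14, 15, 7]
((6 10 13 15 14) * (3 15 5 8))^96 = ((3 15 14 6 10 13 5 8))^96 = (15)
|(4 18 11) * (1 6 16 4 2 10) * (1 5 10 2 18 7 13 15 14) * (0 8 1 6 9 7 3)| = 12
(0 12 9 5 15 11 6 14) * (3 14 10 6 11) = (0 12 9 5 15 3 14)(6 10) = [12, 1, 2, 14, 4, 15, 10, 7, 8, 5, 6, 11, 9, 13, 0, 3]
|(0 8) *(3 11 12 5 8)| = 6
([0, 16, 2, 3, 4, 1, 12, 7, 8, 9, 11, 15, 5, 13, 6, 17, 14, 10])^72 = [0, 1, 2, 3, 4, 5, 6, 7, 8, 9, 10, 11, 12, 13, 14, 15, 16, 17]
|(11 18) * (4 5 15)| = 6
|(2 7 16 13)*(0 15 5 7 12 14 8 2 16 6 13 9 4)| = |(0 15 5 7 6 13 16 9 4)(2 12 14 8)| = 36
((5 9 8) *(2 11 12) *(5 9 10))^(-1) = ((2 11 12)(5 10)(8 9))^(-1) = (2 12 11)(5 10)(8 9)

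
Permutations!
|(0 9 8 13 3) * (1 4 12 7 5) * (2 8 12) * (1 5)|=|(0 9 12 7 1 4 2 8 13 3)|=10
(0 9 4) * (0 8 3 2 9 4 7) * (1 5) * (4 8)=(0 8 3 2 9 7)(1 5)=[8, 5, 9, 2, 4, 1, 6, 0, 3, 7]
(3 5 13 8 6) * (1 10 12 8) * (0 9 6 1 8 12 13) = (0 9 6 3 5)(1 10 13 8) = [9, 10, 2, 5, 4, 0, 3, 7, 1, 6, 13, 11, 12, 8]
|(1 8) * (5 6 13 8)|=|(1 5 6 13 8)|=5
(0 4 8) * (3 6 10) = (0 4 8)(3 6 10) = [4, 1, 2, 6, 8, 5, 10, 7, 0, 9, 3]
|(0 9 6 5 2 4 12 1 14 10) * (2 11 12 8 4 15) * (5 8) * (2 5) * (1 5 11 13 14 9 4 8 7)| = 20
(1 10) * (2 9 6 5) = (1 10)(2 9 6 5) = [0, 10, 9, 3, 4, 2, 5, 7, 8, 6, 1]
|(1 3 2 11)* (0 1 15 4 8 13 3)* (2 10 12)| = |(0 1)(2 11 15 4 8 13 3 10 12)| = 18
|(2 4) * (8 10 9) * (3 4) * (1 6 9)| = |(1 6 9 8 10)(2 3 4)| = 15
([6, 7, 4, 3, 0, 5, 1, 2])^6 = (7)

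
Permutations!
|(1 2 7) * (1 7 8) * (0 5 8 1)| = |(0 5 8)(1 2)| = 6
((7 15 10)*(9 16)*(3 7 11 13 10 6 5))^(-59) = ((3 7 15 6 5)(9 16)(10 11 13))^(-59) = (3 7 15 6 5)(9 16)(10 11 13)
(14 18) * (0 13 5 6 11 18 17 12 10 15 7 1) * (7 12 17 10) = (0 13 5 6 11 18 14 10 15 12 7 1) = [13, 0, 2, 3, 4, 6, 11, 1, 8, 9, 15, 18, 7, 5, 10, 12, 16, 17, 14]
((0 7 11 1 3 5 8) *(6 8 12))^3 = (0 1 12)(3 6 7)(5 8 11) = ((0 7 11 1 3 5 12 6 8))^3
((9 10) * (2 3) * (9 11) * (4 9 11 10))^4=(11)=((11)(2 3)(4 9))^4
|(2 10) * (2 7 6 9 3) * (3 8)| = 7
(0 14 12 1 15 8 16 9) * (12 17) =(0 14 17 12 1 15 8 16 9) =[14, 15, 2, 3, 4, 5, 6, 7, 16, 0, 10, 11, 1, 13, 17, 8, 9, 12]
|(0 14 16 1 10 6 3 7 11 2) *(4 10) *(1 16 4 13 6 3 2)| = 11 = |(16)(0 14 4 10 3 7 11 1 13 6 2)|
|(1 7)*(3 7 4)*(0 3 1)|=6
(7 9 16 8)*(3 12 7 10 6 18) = [0, 1, 2, 12, 4, 5, 18, 9, 10, 16, 6, 11, 7, 13, 14, 15, 8, 17, 3] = (3 12 7 9 16 8 10 6 18)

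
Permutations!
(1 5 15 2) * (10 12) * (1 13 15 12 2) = (1 5 12 10 2 13 15) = [0, 5, 13, 3, 4, 12, 6, 7, 8, 9, 2, 11, 10, 15, 14, 1]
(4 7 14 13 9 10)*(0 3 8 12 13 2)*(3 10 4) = (0 10 3 8 12 13 9 4 7 14 2) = [10, 1, 0, 8, 7, 5, 6, 14, 12, 4, 3, 11, 13, 9, 2]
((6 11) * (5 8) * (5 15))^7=((5 8 15)(6 11))^7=(5 8 15)(6 11)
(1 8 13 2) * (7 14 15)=(1 8 13 2)(7 14 15)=[0, 8, 1, 3, 4, 5, 6, 14, 13, 9, 10, 11, 12, 2, 15, 7]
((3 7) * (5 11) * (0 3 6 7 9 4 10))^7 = ((0 3 9 4 10)(5 11)(6 7))^7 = (0 9 10 3 4)(5 11)(6 7)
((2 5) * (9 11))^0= (11)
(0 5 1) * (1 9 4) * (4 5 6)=(0 6 4 1)(5 9)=[6, 0, 2, 3, 1, 9, 4, 7, 8, 5]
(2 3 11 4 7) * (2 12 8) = (2 3 11 4 7 12 8) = [0, 1, 3, 11, 7, 5, 6, 12, 2, 9, 10, 4, 8]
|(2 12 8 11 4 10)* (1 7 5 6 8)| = 10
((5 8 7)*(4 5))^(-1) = (4 7 8 5)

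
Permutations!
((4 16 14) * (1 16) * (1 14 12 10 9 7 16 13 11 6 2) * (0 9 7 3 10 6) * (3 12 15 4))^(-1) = ((0 9 12 6 2 1 13 11)(3 10 7 16 15 4 14))^(-1) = (0 11 13 1 2 6 12 9)(3 14 4 15 16 7 10)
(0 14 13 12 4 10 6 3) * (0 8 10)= (0 14 13 12 4)(3 8 10 6)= [14, 1, 2, 8, 0, 5, 3, 7, 10, 9, 6, 11, 4, 12, 13]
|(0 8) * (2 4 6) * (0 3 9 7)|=15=|(0 8 3 9 7)(2 4 6)|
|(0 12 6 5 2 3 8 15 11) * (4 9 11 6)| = 30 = |(0 12 4 9 11)(2 3 8 15 6 5)|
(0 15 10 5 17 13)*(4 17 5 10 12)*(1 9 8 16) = [15, 9, 2, 3, 17, 5, 6, 7, 16, 8, 10, 11, 4, 0, 14, 12, 1, 13] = (0 15 12 4 17 13)(1 9 8 16)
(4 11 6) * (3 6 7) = (3 6 4 11 7) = [0, 1, 2, 6, 11, 5, 4, 3, 8, 9, 10, 7]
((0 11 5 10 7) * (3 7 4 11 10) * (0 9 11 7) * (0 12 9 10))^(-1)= (3 5 11 9 12)(4 10 7)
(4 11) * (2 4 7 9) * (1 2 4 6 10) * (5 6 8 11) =(1 2 8 11 7 9 4 5 6 10) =[0, 2, 8, 3, 5, 6, 10, 9, 11, 4, 1, 7]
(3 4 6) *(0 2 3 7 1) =[2, 0, 3, 4, 6, 5, 7, 1] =(0 2 3 4 6 7 1)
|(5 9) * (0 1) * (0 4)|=|(0 1 4)(5 9)|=6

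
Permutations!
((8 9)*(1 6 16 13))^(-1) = (1 13 16 6)(8 9)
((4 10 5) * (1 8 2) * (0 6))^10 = ((0 6)(1 8 2)(4 10 5))^10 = (1 8 2)(4 10 5)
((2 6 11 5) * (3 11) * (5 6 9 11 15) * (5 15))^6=((15)(2 9 11 6 3 5))^6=(15)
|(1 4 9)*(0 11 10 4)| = 6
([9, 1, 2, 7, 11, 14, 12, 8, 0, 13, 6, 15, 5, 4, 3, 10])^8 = [12, 1, 2, 15, 3, 4, 9, 10, 6, 5, 0, 7, 13, 14, 11, 8]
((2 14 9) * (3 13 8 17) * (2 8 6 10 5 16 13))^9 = ((2 14 9 8 17 3)(5 16 13 6 10))^9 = (2 8)(3 9)(5 10 6 13 16)(14 17)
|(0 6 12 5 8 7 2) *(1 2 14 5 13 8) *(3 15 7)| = |(0 6 12 13 8 3 15 7 14 5 1 2)| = 12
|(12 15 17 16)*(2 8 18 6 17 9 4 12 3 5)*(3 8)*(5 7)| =20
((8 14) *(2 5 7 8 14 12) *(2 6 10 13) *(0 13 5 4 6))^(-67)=(14)(0 4 5 12 2 10 8 13 6 7)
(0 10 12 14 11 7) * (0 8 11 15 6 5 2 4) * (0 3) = (0 10 12 14 15 6 5 2 4 3)(7 8 11) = [10, 1, 4, 0, 3, 2, 5, 8, 11, 9, 12, 7, 14, 13, 15, 6]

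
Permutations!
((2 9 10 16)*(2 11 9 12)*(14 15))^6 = ((2 12)(9 10 16 11)(14 15))^6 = (9 16)(10 11)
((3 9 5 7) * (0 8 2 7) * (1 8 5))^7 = (0 5)(1 8 2 7 3 9)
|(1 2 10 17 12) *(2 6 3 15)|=8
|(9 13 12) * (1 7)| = |(1 7)(9 13 12)| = 6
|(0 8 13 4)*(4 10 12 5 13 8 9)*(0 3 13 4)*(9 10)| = 8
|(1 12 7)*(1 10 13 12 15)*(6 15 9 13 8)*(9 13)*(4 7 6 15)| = 9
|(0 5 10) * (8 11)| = |(0 5 10)(8 11)| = 6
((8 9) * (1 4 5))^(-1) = ((1 4 5)(8 9))^(-1) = (1 5 4)(8 9)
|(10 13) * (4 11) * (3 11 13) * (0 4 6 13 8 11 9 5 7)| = 11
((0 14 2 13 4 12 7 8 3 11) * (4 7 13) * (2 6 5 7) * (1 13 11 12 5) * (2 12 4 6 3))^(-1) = ((0 14 3 4 5 7 8 2 6 1 13 12 11))^(-1) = (0 11 12 13 1 6 2 8 7 5 4 3 14)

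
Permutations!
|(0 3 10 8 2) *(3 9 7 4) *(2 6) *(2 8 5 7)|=30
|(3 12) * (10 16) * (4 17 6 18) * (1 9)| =|(1 9)(3 12)(4 17 6 18)(10 16)| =4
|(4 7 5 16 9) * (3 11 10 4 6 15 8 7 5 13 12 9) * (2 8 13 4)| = |(2 8 7 4 5 16 3 11 10)(6 15 13 12 9)| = 45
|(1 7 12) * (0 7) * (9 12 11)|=6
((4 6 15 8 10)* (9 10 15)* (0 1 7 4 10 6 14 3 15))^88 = (15)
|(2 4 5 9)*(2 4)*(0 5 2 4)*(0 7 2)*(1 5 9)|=|(0 9 7 2 4)(1 5)|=10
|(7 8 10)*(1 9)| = 6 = |(1 9)(7 8 10)|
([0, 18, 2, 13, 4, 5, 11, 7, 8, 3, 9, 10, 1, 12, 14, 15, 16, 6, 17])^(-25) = [0, 10, 2, 17, 4, 5, 13, 7, 8, 18, 1, 12, 11, 6, 14, 15, 16, 3, 9]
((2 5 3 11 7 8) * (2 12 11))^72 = (12) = ((2 5 3)(7 8 12 11))^72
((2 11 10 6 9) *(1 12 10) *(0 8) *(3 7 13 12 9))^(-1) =((0 8)(1 9 2 11)(3 7 13 12 10 6))^(-1) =(0 8)(1 11 2 9)(3 6 10 12 13 7)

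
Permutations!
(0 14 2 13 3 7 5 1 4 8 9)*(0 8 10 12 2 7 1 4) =[14, 0, 13, 1, 10, 4, 6, 5, 9, 8, 12, 11, 2, 3, 7] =(0 14 7 5 4 10 12 2 13 3 1)(8 9)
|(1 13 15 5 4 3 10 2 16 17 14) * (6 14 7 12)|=|(1 13 15 5 4 3 10 2 16 17 7 12 6 14)|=14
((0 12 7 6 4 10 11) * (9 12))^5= (0 4 12 11 6 9 10 7)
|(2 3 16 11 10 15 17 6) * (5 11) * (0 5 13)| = |(0 5 11 10 15 17 6 2 3 16 13)| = 11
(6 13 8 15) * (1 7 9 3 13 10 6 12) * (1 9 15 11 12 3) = (1 7 15 3 13 8 11 12 9)(6 10) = [0, 7, 2, 13, 4, 5, 10, 15, 11, 1, 6, 12, 9, 8, 14, 3]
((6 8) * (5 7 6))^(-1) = ((5 7 6 8))^(-1) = (5 8 6 7)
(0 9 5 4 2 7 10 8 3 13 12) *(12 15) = (0 9 5 4 2 7 10 8 3 13 15 12) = [9, 1, 7, 13, 2, 4, 6, 10, 3, 5, 8, 11, 0, 15, 14, 12]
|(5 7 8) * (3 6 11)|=|(3 6 11)(5 7 8)|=3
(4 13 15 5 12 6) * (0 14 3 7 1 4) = (0 14 3 7 1 4 13 15 5 12 6) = [14, 4, 2, 7, 13, 12, 0, 1, 8, 9, 10, 11, 6, 15, 3, 5]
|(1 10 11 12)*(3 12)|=5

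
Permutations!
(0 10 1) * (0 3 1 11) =(0 10 11)(1 3) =[10, 3, 2, 1, 4, 5, 6, 7, 8, 9, 11, 0]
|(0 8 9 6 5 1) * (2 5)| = 7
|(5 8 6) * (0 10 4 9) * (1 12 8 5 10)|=|(0 1 12 8 6 10 4 9)|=8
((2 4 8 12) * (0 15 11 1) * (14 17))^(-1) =(0 1 11 15)(2 12 8 4)(14 17)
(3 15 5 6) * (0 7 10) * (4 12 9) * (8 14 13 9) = (0 7 10)(3 15 5 6)(4 12 8 14 13 9) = [7, 1, 2, 15, 12, 6, 3, 10, 14, 4, 0, 11, 8, 9, 13, 5]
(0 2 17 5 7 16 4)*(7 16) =(0 2 17 5 16 4) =[2, 1, 17, 3, 0, 16, 6, 7, 8, 9, 10, 11, 12, 13, 14, 15, 4, 5]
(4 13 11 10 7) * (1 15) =(1 15)(4 13 11 10 7) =[0, 15, 2, 3, 13, 5, 6, 4, 8, 9, 7, 10, 12, 11, 14, 1]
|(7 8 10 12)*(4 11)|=|(4 11)(7 8 10 12)|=4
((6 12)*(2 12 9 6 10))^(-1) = ((2 12 10)(6 9))^(-1) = (2 10 12)(6 9)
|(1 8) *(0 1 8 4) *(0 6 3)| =|(8)(0 1 4 6 3)| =5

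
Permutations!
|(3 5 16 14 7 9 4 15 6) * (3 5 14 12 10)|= |(3 14 7 9 4 15 6 5 16 12 10)|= 11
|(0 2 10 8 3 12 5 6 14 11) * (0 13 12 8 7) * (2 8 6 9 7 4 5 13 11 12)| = 13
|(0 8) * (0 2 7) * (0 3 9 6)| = 7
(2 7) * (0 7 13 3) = (0 7 2 13 3) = [7, 1, 13, 0, 4, 5, 6, 2, 8, 9, 10, 11, 12, 3]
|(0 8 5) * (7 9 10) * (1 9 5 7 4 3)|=20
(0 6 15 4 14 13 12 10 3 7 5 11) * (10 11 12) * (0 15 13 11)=(0 6 13 10 3 7 5 12)(4 14 11 15)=[6, 1, 2, 7, 14, 12, 13, 5, 8, 9, 3, 15, 0, 10, 11, 4]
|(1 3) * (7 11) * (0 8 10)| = |(0 8 10)(1 3)(7 11)| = 6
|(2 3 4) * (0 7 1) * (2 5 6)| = 15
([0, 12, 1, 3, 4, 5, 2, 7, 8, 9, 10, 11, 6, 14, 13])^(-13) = [0, 2, 6, 3, 4, 5, 12, 7, 8, 9, 10, 11, 1, 14, 13]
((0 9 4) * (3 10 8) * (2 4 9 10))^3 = (0 3)(2 10)(4 8)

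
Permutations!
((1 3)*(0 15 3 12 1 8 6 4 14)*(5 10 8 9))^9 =(0 14 4 6 8 10 5 9 3 15)(1 12)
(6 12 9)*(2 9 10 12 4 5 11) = (2 9 6 4 5 11)(10 12) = [0, 1, 9, 3, 5, 11, 4, 7, 8, 6, 12, 2, 10]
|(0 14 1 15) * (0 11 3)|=6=|(0 14 1 15 11 3)|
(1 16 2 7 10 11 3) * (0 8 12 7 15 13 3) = (0 8 12 7 10 11)(1 16 2 15 13 3) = [8, 16, 15, 1, 4, 5, 6, 10, 12, 9, 11, 0, 7, 3, 14, 13, 2]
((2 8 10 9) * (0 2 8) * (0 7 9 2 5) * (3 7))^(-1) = (0 5)(2 10 8 9 7 3)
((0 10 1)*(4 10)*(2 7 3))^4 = (10)(2 7 3)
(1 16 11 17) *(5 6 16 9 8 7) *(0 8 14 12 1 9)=(0 8 7 5 6 16 11 17 9 14 12 1)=[8, 0, 2, 3, 4, 6, 16, 5, 7, 14, 10, 17, 1, 13, 12, 15, 11, 9]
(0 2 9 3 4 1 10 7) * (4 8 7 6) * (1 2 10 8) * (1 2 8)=[10, 1, 9, 2, 8, 5, 4, 0, 7, 3, 6]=(0 10 6 4 8 7)(2 9 3)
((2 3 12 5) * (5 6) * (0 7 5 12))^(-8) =((0 7 5 2 3)(6 12))^(-8) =(12)(0 5 3 7 2)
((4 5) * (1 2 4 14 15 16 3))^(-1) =((1 2 4 5 14 15 16 3))^(-1) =(1 3 16 15 14 5 4 2)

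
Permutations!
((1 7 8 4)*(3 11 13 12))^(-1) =(1 4 8 7)(3 12 13 11)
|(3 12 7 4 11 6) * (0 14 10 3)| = 9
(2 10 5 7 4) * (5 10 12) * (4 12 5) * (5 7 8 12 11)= [0, 1, 7, 3, 2, 8, 6, 11, 12, 9, 10, 5, 4]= (2 7 11 5 8 12 4)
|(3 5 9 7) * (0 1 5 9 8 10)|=15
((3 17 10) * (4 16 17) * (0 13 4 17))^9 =(17)(0 13 4 16)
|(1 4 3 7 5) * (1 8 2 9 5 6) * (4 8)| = |(1 8 2 9 5 4 3 7 6)| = 9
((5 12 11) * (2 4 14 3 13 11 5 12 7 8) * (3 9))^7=((2 4 14 9 3 13 11 12 5 7 8))^7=(2 12 9 8 11 14 7 13 4 5 3)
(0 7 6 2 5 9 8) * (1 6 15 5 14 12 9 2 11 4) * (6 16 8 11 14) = (0 7 15 5 2 6 14 12 9 11 4 1 16 8) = [7, 16, 6, 3, 1, 2, 14, 15, 0, 11, 10, 4, 9, 13, 12, 5, 8]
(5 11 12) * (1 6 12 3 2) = (1 6 12 5 11 3 2) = [0, 6, 1, 2, 4, 11, 12, 7, 8, 9, 10, 3, 5]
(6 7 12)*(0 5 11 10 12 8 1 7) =(0 5 11 10 12 6)(1 7 8) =[5, 7, 2, 3, 4, 11, 0, 8, 1, 9, 12, 10, 6]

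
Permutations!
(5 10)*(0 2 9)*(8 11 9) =(0 2 8 11 9)(5 10) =[2, 1, 8, 3, 4, 10, 6, 7, 11, 0, 5, 9]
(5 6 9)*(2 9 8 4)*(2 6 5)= [0, 1, 9, 3, 6, 5, 8, 7, 4, 2]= (2 9)(4 6 8)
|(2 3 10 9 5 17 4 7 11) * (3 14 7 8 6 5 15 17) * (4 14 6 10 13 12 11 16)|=|(2 6 5 3 13 12 11)(4 8 10 9 15 17 14 7 16)|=63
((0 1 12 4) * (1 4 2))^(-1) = (0 4)(1 2 12)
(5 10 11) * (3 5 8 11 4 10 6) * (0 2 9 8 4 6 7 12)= (0 2 9 8 11 4 10 6 3 5 7 12)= [2, 1, 9, 5, 10, 7, 3, 12, 11, 8, 6, 4, 0]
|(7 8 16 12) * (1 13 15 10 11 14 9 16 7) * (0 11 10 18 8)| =12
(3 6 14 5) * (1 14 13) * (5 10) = (1 14 10 5 3 6 13) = [0, 14, 2, 6, 4, 3, 13, 7, 8, 9, 5, 11, 12, 1, 10]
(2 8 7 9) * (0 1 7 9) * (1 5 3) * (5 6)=(0 6 5 3 1 7)(2 8 9)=[6, 7, 8, 1, 4, 3, 5, 0, 9, 2]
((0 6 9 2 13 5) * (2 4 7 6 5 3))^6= (13)(4 6)(7 9)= ((0 5)(2 13 3)(4 7 6 9))^6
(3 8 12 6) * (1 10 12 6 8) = (1 10 12 8 6 3) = [0, 10, 2, 1, 4, 5, 3, 7, 6, 9, 12, 11, 8]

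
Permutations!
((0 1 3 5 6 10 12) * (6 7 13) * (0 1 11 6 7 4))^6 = ((0 11 6 10 12 1 3 5 4)(7 13))^6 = (13)(0 3 10)(1 6 4)(5 12 11)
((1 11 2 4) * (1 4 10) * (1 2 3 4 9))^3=((1 11 3 4 9)(2 10))^3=(1 4 11 9 3)(2 10)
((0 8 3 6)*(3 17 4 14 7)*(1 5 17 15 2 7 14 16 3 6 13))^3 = ((0 8 15 2 7 6)(1 5 17 4 16 3 13))^3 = (0 2)(1 4 13 17 3 5 16)(6 15)(7 8)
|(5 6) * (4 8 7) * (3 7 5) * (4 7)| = 5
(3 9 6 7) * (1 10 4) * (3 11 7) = (1 10 4)(3 9 6)(7 11) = [0, 10, 2, 9, 1, 5, 3, 11, 8, 6, 4, 7]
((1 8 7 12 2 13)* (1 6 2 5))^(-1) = (1 5 12 7 8)(2 6 13)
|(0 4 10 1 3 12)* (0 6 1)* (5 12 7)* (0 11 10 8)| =6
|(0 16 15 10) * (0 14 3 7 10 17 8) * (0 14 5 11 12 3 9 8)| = |(0 16 15 17)(3 7 10 5 11 12)(8 14 9)| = 12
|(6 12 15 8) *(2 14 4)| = |(2 14 4)(6 12 15 8)| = 12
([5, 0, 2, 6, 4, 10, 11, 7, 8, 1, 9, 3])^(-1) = [1, 9, 2, 11, 4, 0, 3, 7, 8, 10, 5, 6]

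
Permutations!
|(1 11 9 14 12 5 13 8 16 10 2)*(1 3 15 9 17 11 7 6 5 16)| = |(1 7 6 5 13 8)(2 3 15 9 14 12 16 10)(11 17)| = 24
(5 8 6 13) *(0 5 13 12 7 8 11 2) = [5, 1, 0, 3, 4, 11, 12, 8, 6, 9, 10, 2, 7, 13] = (13)(0 5 11 2)(6 12 7 8)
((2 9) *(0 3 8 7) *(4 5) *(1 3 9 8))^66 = ((0 9 2 8 7)(1 3)(4 5))^66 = (0 9 2 8 7)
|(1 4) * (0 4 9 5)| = 5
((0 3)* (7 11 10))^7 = (0 3)(7 11 10)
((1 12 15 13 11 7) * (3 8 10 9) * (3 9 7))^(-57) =((1 12 15 13 11 3 8 10 7))^(-57) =(1 8 13)(3 15 7)(10 11 12)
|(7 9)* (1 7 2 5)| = |(1 7 9 2 5)| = 5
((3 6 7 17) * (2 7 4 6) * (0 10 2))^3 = ((0 10 2 7 17 3)(4 6))^3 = (0 7)(2 3)(4 6)(10 17)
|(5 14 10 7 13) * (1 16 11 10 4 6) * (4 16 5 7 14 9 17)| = 12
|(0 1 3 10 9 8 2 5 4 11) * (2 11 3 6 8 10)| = 20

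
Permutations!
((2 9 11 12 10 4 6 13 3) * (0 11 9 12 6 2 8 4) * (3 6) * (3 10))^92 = (13)(0 10 11)(2 3 4 12 8)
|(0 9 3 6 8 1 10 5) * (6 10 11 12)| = |(0 9 3 10 5)(1 11 12 6 8)| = 5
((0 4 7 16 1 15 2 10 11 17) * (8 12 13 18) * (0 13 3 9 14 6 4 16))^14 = (0 14 8 11 1 4 3 13 2)(6 12 17 15 7 9 18 10 16)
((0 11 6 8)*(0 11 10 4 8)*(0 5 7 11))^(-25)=(0 8 4 10)(5 6 11 7)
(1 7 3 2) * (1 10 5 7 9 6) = (1 9 6)(2 10 5 7 3) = [0, 9, 10, 2, 4, 7, 1, 3, 8, 6, 5]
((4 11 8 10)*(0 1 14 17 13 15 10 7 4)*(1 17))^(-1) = (0 10 15 13 17)(1 14)(4 7 8 11)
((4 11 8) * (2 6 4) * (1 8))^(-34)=((1 8 2 6 4 11))^(-34)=(1 2 4)(6 11 8)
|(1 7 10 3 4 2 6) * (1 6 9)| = 7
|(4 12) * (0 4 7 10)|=5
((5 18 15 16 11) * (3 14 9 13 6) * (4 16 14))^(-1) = ((3 4 16 11 5 18 15 14 9 13 6))^(-1) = (3 6 13 9 14 15 18 5 11 16 4)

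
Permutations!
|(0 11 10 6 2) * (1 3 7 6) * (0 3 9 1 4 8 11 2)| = 20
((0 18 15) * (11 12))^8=((0 18 15)(11 12))^8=(0 15 18)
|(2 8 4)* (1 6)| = 6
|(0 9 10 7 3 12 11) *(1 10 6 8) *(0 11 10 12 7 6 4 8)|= 8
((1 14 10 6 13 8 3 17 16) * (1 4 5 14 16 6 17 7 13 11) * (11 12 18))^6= ((1 16 4 5 14 10 17 6 12 18 11)(3 7 13 8))^6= (1 17 16 6 4 12 5 18 14 11 10)(3 13)(7 8)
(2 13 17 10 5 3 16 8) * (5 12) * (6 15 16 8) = (2 13 17 10 12 5 3 8)(6 15 16) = [0, 1, 13, 8, 4, 3, 15, 7, 2, 9, 12, 11, 5, 17, 14, 16, 6, 10]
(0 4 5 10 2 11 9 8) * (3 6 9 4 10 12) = (0 10 2 11 4 5 12 3 6 9 8) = [10, 1, 11, 6, 5, 12, 9, 7, 0, 8, 2, 4, 3]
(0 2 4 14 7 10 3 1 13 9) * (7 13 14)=(0 2 4 7 10 3 1 14 13 9)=[2, 14, 4, 1, 7, 5, 6, 10, 8, 0, 3, 11, 12, 9, 13]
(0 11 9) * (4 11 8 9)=(0 8 9)(4 11)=[8, 1, 2, 3, 11, 5, 6, 7, 9, 0, 10, 4]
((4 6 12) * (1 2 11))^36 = ((1 2 11)(4 6 12))^36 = (12)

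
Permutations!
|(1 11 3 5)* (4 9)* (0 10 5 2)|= 14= |(0 10 5 1 11 3 2)(4 9)|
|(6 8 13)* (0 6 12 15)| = |(0 6 8 13 12 15)| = 6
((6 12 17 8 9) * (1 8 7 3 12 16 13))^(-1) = ((1 8 9 6 16 13)(3 12 17 7))^(-1) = (1 13 16 6 9 8)(3 7 17 12)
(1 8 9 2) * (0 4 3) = (0 4 3)(1 8 9 2) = [4, 8, 1, 0, 3, 5, 6, 7, 9, 2]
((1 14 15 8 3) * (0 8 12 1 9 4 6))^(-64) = (15)(0 3 4)(6 8 9)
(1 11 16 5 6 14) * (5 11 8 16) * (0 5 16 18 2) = [5, 8, 0, 3, 4, 6, 14, 7, 18, 9, 10, 16, 12, 13, 1, 15, 11, 17, 2] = (0 5 6 14 1 8 18 2)(11 16)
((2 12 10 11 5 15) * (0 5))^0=((0 5 15 2 12 10 11))^0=(15)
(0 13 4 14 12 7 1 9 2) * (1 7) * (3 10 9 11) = [13, 11, 0, 10, 14, 5, 6, 7, 8, 2, 9, 3, 1, 4, 12] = (0 13 4 14 12 1 11 3 10 9 2)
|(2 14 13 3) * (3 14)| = |(2 3)(13 14)| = 2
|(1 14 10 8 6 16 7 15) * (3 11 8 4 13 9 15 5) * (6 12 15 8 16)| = 45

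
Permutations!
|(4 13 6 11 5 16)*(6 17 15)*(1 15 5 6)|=|(1 15)(4 13 17 5 16)(6 11)|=10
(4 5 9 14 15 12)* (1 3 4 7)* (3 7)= [0, 7, 2, 4, 5, 9, 6, 1, 8, 14, 10, 11, 3, 13, 15, 12]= (1 7)(3 4 5 9 14 15 12)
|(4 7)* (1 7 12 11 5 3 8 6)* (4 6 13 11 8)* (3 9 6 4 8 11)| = |(1 7 4 12 11 5 9 6)(3 8 13)| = 24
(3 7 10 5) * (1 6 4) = (1 6 4)(3 7 10 5) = [0, 6, 2, 7, 1, 3, 4, 10, 8, 9, 5]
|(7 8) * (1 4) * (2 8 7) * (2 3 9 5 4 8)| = 6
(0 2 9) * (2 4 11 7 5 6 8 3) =[4, 1, 9, 2, 11, 6, 8, 5, 3, 0, 10, 7] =(0 4 11 7 5 6 8 3 2 9)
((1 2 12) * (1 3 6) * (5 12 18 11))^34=((1 2 18 11 5 12 3 6))^34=(1 18 5 3)(2 11 12 6)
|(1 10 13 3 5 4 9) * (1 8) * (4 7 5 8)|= |(1 10 13 3 8)(4 9)(5 7)|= 10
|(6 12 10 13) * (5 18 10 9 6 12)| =7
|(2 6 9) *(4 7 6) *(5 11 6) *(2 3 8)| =9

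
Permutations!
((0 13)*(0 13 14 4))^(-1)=(0 4 14)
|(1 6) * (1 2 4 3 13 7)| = |(1 6 2 4 3 13 7)| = 7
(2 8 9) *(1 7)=[0, 7, 8, 3, 4, 5, 6, 1, 9, 2]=(1 7)(2 8 9)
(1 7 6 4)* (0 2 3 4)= (0 2 3 4 1 7 6)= [2, 7, 3, 4, 1, 5, 0, 6]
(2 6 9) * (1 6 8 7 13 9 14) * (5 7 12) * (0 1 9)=[1, 6, 8, 3, 4, 7, 14, 13, 12, 2, 10, 11, 5, 0, 9]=(0 1 6 14 9 2 8 12 5 7 13)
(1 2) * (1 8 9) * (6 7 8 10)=[0, 2, 10, 3, 4, 5, 7, 8, 9, 1, 6]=(1 2 10 6 7 8 9)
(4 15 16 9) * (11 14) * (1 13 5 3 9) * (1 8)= [0, 13, 2, 9, 15, 3, 6, 7, 1, 4, 10, 14, 12, 5, 11, 16, 8]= (1 13 5 3 9 4 15 16 8)(11 14)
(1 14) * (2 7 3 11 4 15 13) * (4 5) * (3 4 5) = [0, 14, 7, 11, 15, 5, 6, 4, 8, 9, 10, 3, 12, 2, 1, 13] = (1 14)(2 7 4 15 13)(3 11)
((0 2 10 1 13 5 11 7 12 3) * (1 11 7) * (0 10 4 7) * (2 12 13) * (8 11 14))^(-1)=((0 12 3 10 14 8 11 1 2 4 7 13 5))^(-1)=(0 5 13 7 4 2 1 11 8 14 10 3 12)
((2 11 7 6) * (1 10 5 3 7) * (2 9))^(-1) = (1 11 2 9 6 7 3 5 10) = ((1 10 5 3 7 6 9 2 11))^(-1)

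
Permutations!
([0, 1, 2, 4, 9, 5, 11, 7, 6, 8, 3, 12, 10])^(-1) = (3 10 12 11 6 8 9 4)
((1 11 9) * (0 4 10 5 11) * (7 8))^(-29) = ((0 4 10 5 11 9 1)(7 8))^(-29) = (0 1 9 11 5 10 4)(7 8)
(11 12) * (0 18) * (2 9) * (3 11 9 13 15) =(0 18)(2 13 15 3 11 12 9) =[18, 1, 13, 11, 4, 5, 6, 7, 8, 2, 10, 12, 9, 15, 14, 3, 16, 17, 0]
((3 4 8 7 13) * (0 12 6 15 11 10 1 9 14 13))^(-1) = (0 7 8 4 3 13 14 9 1 10 11 15 6 12) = ((0 12 6 15 11 10 1 9 14 13 3 4 8 7))^(-1)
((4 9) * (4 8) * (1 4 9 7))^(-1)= (1 7 4)(8 9)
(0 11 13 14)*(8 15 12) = [11, 1, 2, 3, 4, 5, 6, 7, 15, 9, 10, 13, 8, 14, 0, 12] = (0 11 13 14)(8 15 12)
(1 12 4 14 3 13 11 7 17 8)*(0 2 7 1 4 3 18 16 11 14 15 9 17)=(0 2 7)(1 12 3 13 14 18 16 11)(4 15 9 17 8)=[2, 12, 7, 13, 15, 5, 6, 0, 4, 17, 10, 1, 3, 14, 18, 9, 11, 8, 16]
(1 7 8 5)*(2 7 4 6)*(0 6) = [6, 4, 7, 3, 0, 1, 2, 8, 5] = (0 6 2 7 8 5 1 4)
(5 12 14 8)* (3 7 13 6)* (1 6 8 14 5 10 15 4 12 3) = (1 6)(3 7 13 8 10 15 4 12 5) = [0, 6, 2, 7, 12, 3, 1, 13, 10, 9, 15, 11, 5, 8, 14, 4]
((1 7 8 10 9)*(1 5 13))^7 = (13)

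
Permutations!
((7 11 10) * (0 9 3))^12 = ((0 9 3)(7 11 10))^12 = (11)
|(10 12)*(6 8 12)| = 4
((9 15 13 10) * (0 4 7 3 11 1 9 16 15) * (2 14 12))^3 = ((0 4 7 3 11 1 9)(2 14 12)(10 16 15 13))^3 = (0 3 9 7 1 4 11)(10 13 15 16)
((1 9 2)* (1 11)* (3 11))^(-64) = (1 9 2 3 11)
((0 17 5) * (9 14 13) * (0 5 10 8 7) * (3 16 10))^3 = ((0 17 3 16 10 8 7)(9 14 13))^3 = (0 16 7 3 8 17 10)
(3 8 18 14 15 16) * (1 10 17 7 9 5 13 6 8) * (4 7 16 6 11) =(1 10 17 16 3)(4 7 9 5 13 11)(6 8 18 14 15) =[0, 10, 2, 1, 7, 13, 8, 9, 18, 5, 17, 4, 12, 11, 15, 6, 3, 16, 14]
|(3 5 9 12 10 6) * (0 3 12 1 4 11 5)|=30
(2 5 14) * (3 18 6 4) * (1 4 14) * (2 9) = [0, 4, 5, 18, 3, 1, 14, 7, 8, 2, 10, 11, 12, 13, 9, 15, 16, 17, 6] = (1 4 3 18 6 14 9 2 5)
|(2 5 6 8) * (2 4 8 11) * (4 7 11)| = 7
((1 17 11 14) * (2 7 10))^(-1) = (1 14 11 17)(2 10 7)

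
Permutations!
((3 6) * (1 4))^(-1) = (1 4)(3 6)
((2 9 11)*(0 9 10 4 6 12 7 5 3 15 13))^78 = (15)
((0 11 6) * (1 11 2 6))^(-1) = ((0 2 6)(1 11))^(-1) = (0 6 2)(1 11)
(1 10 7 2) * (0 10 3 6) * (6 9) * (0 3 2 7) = (0 10)(1 2)(3 9 6) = [10, 2, 1, 9, 4, 5, 3, 7, 8, 6, 0]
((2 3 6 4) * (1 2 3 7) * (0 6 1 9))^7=(0 9 7 2 1 3 4 6)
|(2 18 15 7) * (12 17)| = |(2 18 15 7)(12 17)| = 4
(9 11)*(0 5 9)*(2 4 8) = [5, 1, 4, 3, 8, 9, 6, 7, 2, 11, 10, 0] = (0 5 9 11)(2 4 8)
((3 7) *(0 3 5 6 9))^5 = ((0 3 7 5 6 9))^5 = (0 9 6 5 7 3)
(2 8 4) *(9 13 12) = (2 8 4)(9 13 12) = [0, 1, 8, 3, 2, 5, 6, 7, 4, 13, 10, 11, 9, 12]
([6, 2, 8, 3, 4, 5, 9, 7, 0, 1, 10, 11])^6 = [0, 1, 2, 3, 4, 5, 6, 7, 8, 9, 10, 11]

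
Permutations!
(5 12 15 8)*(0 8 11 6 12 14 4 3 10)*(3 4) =(0 8 5 14 3 10)(6 12 15 11) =[8, 1, 2, 10, 4, 14, 12, 7, 5, 9, 0, 6, 15, 13, 3, 11]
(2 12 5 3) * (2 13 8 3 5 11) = (2 12 11)(3 13 8) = [0, 1, 12, 13, 4, 5, 6, 7, 3, 9, 10, 2, 11, 8]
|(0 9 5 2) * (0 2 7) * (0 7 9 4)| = 2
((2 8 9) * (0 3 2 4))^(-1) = ((0 3 2 8 9 4))^(-1) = (0 4 9 8 2 3)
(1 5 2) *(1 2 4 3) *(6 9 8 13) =(1 5 4 3)(6 9 8 13) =[0, 5, 2, 1, 3, 4, 9, 7, 13, 8, 10, 11, 12, 6]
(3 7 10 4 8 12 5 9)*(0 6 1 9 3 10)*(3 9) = (0 6 1 3 7)(4 8 12 5 9 10) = [6, 3, 2, 7, 8, 9, 1, 0, 12, 10, 4, 11, 5]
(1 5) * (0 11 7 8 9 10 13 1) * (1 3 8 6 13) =(0 11 7 6 13 3 8 9 10 1 5) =[11, 5, 2, 8, 4, 0, 13, 6, 9, 10, 1, 7, 12, 3]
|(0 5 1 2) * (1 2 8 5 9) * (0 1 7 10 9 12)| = |(0 12)(1 8 5 2)(7 10 9)| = 12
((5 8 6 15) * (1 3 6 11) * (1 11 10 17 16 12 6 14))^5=(1 14 3)(5 12 10 15 16 8 6 17)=((1 3 14)(5 8 10 17 16 12 6 15))^5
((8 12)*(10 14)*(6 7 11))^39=(8 12)(10 14)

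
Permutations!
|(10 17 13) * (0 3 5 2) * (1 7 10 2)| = |(0 3 5 1 7 10 17 13 2)| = 9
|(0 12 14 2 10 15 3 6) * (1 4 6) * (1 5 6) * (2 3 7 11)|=|(0 12 14 3 5 6)(1 4)(2 10 15 7 11)|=30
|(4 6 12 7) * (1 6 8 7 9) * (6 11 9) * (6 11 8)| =|(1 8 7 4 6 12 11 9)| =8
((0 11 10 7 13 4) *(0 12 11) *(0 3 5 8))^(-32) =((0 3 5 8)(4 12 11 10 7 13))^(-32) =(4 7 11)(10 12 13)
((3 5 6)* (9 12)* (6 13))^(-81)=(3 6 13 5)(9 12)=((3 5 13 6)(9 12))^(-81)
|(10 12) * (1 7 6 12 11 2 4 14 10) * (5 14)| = 12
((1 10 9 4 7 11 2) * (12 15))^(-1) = (1 2 11 7 4 9 10)(12 15)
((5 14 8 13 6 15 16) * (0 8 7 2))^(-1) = ((0 8 13 6 15 16 5 14 7 2))^(-1) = (0 2 7 14 5 16 15 6 13 8)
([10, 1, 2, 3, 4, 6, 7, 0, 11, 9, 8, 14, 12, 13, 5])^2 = (0 8 14 6)(5 7 10 11)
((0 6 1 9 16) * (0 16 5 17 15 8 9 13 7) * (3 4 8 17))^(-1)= ((0 6 1 13 7)(3 4 8 9 5)(15 17))^(-1)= (0 7 13 1 6)(3 5 9 8 4)(15 17)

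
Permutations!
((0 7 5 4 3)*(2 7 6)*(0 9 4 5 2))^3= (9)(0 6)(2 7)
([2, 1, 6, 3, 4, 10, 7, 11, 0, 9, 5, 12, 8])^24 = (0 7 8 6 12 2 11)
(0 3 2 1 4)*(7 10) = [3, 4, 1, 2, 0, 5, 6, 10, 8, 9, 7] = (0 3 2 1 4)(7 10)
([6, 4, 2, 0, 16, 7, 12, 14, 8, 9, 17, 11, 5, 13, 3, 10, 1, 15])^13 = [3, 4, 2, 14, 16, 12, 0, 5, 8, 9, 17, 11, 6, 13, 7, 10, 1, 15]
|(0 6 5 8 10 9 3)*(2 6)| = 8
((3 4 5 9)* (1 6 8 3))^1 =((1 6 8 3 4 5 9))^1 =(1 6 8 3 4 5 9)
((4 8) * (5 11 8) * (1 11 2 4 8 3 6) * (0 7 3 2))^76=(0 1 5 6 4 3 2 7 11)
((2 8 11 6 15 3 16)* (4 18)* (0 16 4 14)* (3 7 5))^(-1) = (0 14 18 4 3 5 7 15 6 11 8 2 16)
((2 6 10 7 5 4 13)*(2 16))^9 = ((2 6 10 7 5 4 13 16))^9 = (2 6 10 7 5 4 13 16)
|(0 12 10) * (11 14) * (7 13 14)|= |(0 12 10)(7 13 14 11)|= 12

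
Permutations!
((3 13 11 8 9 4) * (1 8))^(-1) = ((1 8 9 4 3 13 11))^(-1) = (1 11 13 3 4 9 8)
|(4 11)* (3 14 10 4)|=5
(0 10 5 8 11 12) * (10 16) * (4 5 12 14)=(0 16 10 12)(4 5 8 11 14)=[16, 1, 2, 3, 5, 8, 6, 7, 11, 9, 12, 14, 0, 13, 4, 15, 10]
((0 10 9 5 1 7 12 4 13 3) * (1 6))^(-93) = ((0 10 9 5 6 1 7 12 4 13 3))^(-93) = (0 7 10 12 9 4 5 13 6 3 1)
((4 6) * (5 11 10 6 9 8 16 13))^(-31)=((4 9 8 16 13 5 11 10 6))^(-31)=(4 5 9 11 8 10 16 6 13)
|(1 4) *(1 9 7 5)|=5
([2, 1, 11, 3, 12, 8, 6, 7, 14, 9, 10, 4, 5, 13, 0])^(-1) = (0 14 8 5 12 4 11 2)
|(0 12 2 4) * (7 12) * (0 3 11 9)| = |(0 7 12 2 4 3 11 9)| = 8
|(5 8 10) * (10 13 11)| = |(5 8 13 11 10)| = 5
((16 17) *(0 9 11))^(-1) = (0 11 9)(16 17)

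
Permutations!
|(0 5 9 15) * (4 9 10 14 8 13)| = |(0 5 10 14 8 13 4 9 15)| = 9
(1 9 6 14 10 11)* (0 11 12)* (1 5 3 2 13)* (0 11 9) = (0 9 6 14 10 12 11 5 3 2 13 1) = [9, 0, 13, 2, 4, 3, 14, 7, 8, 6, 12, 5, 11, 1, 10]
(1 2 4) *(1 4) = (4)(1 2) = [0, 2, 1, 3, 4]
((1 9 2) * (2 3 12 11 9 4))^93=(3 12 11 9)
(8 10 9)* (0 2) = (0 2)(8 10 9) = [2, 1, 0, 3, 4, 5, 6, 7, 10, 8, 9]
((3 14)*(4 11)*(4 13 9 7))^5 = (3 14)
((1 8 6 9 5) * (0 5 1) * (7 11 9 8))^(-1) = ((0 5)(1 7 11 9)(6 8))^(-1) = (0 5)(1 9 11 7)(6 8)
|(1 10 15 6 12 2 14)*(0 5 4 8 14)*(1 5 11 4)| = |(0 11 4 8 14 5 1 10 15 6 12 2)| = 12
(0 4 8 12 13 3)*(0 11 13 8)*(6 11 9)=(0 4)(3 9 6 11 13)(8 12)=[4, 1, 2, 9, 0, 5, 11, 7, 12, 6, 10, 13, 8, 3]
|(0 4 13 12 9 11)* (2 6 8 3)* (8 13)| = 10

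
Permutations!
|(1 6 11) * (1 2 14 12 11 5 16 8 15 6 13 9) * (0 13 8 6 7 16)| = |(0 13 9 1 8 15 7 16 6 5)(2 14 12 11)| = 20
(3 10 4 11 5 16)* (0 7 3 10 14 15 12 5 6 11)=(0 7 3 14 15 12 5 16 10 4)(6 11)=[7, 1, 2, 14, 0, 16, 11, 3, 8, 9, 4, 6, 5, 13, 15, 12, 10]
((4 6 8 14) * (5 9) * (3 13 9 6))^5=((3 13 9 5 6 8 14 4))^5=(3 8 9 4 6 13 14 5)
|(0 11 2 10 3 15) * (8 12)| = 6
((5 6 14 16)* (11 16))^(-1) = (5 16 11 14 6)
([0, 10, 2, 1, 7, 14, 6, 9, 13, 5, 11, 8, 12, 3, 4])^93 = [0, 8, 2, 11, 5, 7, 6, 14, 1, 4, 13, 3, 12, 10, 9]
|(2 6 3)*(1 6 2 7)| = 4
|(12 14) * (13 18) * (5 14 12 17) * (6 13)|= 3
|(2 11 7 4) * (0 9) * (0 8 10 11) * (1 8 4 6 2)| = |(0 9 4 1 8 10 11 7 6 2)| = 10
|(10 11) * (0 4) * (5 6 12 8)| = |(0 4)(5 6 12 8)(10 11)| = 4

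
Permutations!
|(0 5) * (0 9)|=3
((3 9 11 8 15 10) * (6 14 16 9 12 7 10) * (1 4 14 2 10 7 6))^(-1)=(1 15 8 11 9 16 14 4)(2 6 12 3 10)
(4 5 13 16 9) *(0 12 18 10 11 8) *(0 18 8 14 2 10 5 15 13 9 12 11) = (0 11 14 2 10)(4 15 13 16 12 8 18 5 9) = [11, 1, 10, 3, 15, 9, 6, 7, 18, 4, 0, 14, 8, 16, 2, 13, 12, 17, 5]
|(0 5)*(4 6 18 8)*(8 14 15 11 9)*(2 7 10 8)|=22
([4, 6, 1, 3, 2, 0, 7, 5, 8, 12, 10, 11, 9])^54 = (12)(0 7 1 4 5 6 2)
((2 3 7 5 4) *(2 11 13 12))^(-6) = ((2 3 7 5 4 11 13 12))^(-6) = (2 7 4 13)(3 5 11 12)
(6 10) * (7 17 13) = [0, 1, 2, 3, 4, 5, 10, 17, 8, 9, 6, 11, 12, 7, 14, 15, 16, 13] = (6 10)(7 17 13)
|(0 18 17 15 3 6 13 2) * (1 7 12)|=|(0 18 17 15 3 6 13 2)(1 7 12)|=24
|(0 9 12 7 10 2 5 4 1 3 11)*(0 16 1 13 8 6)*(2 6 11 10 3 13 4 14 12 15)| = 55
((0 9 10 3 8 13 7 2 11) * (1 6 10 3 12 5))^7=((0 9 3 8 13 7 2 11)(1 6 10 12 5))^7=(0 11 2 7 13 8 3 9)(1 10 5 6 12)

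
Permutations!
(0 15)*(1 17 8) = (0 15)(1 17 8) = [15, 17, 2, 3, 4, 5, 6, 7, 1, 9, 10, 11, 12, 13, 14, 0, 16, 8]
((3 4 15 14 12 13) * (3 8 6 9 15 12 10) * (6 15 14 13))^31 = (3 6 10 12 14 4 9)(8 15 13) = ((3 4 12 6 9 14 10)(8 15 13))^31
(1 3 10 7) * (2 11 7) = (1 3 10 2 11 7) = [0, 3, 11, 10, 4, 5, 6, 1, 8, 9, 2, 7]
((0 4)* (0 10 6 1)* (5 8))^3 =(0 6 4 1 10)(5 8) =((0 4 10 6 1)(5 8))^3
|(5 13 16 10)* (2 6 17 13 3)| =|(2 6 17 13 16 10 5 3)| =8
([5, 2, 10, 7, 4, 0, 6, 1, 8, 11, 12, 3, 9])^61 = [5, 11, 3, 12, 4, 0, 6, 9, 8, 2, 7, 10, 1]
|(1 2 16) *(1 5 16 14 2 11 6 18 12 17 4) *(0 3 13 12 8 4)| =30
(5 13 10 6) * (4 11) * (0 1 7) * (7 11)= [1, 11, 2, 3, 7, 13, 5, 0, 8, 9, 6, 4, 12, 10]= (0 1 11 4 7)(5 13 10 6)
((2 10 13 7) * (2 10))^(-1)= (7 13 10)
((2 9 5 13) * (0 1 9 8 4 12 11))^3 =(0 5 8 11 9 2 12 1 13 4)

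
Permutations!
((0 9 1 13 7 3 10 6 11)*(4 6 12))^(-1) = ((0 9 1 13 7 3 10 12 4 6 11))^(-1) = (0 11 6 4 12 10 3 7 13 1 9)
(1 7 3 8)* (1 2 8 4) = [0, 7, 8, 4, 1, 5, 6, 3, 2] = (1 7 3 4)(2 8)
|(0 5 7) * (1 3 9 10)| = |(0 5 7)(1 3 9 10)| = 12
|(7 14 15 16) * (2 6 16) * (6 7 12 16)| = 4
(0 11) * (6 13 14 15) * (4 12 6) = (0 11)(4 12 6 13 14 15) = [11, 1, 2, 3, 12, 5, 13, 7, 8, 9, 10, 0, 6, 14, 15, 4]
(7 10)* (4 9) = [0, 1, 2, 3, 9, 5, 6, 10, 8, 4, 7] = (4 9)(7 10)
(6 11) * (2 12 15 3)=(2 12 15 3)(6 11)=[0, 1, 12, 2, 4, 5, 11, 7, 8, 9, 10, 6, 15, 13, 14, 3]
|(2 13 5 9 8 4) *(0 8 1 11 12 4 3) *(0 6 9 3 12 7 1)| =|(0 8 12 4 2 13 5 3 6 9)(1 11 7)| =30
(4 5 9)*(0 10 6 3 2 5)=(0 10 6 3 2 5 9 4)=[10, 1, 5, 2, 0, 9, 3, 7, 8, 4, 6]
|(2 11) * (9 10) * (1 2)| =6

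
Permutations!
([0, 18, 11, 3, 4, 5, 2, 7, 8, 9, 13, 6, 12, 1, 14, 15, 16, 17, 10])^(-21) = (1 13 10 18)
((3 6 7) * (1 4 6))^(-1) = ((1 4 6 7 3))^(-1) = (1 3 7 6 4)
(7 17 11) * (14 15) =[0, 1, 2, 3, 4, 5, 6, 17, 8, 9, 10, 7, 12, 13, 15, 14, 16, 11] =(7 17 11)(14 15)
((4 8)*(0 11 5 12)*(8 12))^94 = ((0 11 5 8 4 12))^94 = (0 4 5)(8 11 12)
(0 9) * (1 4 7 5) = [9, 4, 2, 3, 7, 1, 6, 5, 8, 0] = (0 9)(1 4 7 5)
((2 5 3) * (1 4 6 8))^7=((1 4 6 8)(2 5 3))^7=(1 8 6 4)(2 5 3)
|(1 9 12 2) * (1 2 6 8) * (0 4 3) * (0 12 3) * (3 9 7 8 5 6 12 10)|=|(12)(0 4)(1 7 8)(3 10)(5 6)|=6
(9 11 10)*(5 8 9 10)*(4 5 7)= (4 5 8 9 11 7)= [0, 1, 2, 3, 5, 8, 6, 4, 9, 11, 10, 7]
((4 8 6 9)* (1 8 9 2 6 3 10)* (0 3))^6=((0 3 10 1 8)(2 6)(4 9))^6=(0 3 10 1 8)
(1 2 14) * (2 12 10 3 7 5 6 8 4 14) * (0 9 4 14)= (0 9 4)(1 12 10 3 7 5 6 8 14)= [9, 12, 2, 7, 0, 6, 8, 5, 14, 4, 3, 11, 10, 13, 1]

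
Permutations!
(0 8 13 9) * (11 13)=(0 8 11 13 9)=[8, 1, 2, 3, 4, 5, 6, 7, 11, 0, 10, 13, 12, 9]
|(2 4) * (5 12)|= |(2 4)(5 12)|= 2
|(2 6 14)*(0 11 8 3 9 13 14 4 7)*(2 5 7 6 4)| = |(0 11 8 3 9 13 14 5 7)(2 4 6)| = 9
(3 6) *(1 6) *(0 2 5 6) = [2, 0, 5, 1, 4, 6, 3] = (0 2 5 6 3 1)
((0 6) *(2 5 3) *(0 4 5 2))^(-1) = (0 3 5 4 6) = ((0 6 4 5 3))^(-1)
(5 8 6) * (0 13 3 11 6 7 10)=(0 13 3 11 6 5 8 7 10)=[13, 1, 2, 11, 4, 8, 5, 10, 7, 9, 0, 6, 12, 3]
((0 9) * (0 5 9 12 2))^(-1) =((0 12 2)(5 9))^(-1) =(0 2 12)(5 9)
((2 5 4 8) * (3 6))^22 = (2 4)(5 8)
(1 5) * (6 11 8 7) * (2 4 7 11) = (1 5)(2 4 7 6)(8 11) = [0, 5, 4, 3, 7, 1, 2, 6, 11, 9, 10, 8]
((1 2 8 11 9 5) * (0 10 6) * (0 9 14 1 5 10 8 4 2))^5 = (14)(2 4)(6 10 9)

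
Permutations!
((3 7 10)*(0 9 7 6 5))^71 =(0 9 7 10 3 6 5)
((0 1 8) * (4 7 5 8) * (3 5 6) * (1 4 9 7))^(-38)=((0 4 1 9 7 6 3 5 8))^(-38)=(0 5 6 9 4 8 3 7 1)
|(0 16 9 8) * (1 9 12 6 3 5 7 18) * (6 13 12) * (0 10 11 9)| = 8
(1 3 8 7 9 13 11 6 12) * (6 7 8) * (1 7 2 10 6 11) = (1 3 11 2 10 6 12 7 9 13) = [0, 3, 10, 11, 4, 5, 12, 9, 8, 13, 6, 2, 7, 1]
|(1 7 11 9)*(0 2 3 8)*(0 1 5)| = 9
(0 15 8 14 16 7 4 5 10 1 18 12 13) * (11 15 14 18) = (0 14 16 7 4 5 10 1 11 15 8 18 12 13) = [14, 11, 2, 3, 5, 10, 6, 4, 18, 9, 1, 15, 13, 0, 16, 8, 7, 17, 12]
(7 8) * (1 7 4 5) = [0, 7, 2, 3, 5, 1, 6, 8, 4] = (1 7 8 4 5)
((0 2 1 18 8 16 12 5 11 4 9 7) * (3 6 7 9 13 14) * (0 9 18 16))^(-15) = (0 2 1 16 12 5 11 4 13 14 3 6 7 9 18 8)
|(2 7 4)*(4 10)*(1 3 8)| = |(1 3 8)(2 7 10 4)| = 12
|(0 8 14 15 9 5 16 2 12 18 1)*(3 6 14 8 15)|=|(0 15 9 5 16 2 12 18 1)(3 6 14)|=9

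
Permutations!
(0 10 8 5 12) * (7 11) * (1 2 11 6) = [10, 2, 11, 3, 4, 12, 1, 6, 5, 9, 8, 7, 0] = (0 10 8 5 12)(1 2 11 7 6)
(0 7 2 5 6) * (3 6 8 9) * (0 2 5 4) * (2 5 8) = (0 7 8 9 3 6 5 2 4) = [7, 1, 4, 6, 0, 2, 5, 8, 9, 3]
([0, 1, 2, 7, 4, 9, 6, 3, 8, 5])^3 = (3 7)(5 9)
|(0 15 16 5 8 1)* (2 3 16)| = 8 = |(0 15 2 3 16 5 8 1)|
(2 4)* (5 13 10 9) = (2 4)(5 13 10 9) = [0, 1, 4, 3, 2, 13, 6, 7, 8, 5, 9, 11, 12, 10]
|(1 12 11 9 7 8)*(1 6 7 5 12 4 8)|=|(1 4 8 6 7)(5 12 11 9)|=20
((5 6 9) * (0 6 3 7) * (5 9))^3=(9)(0 3 6 7 5)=((9)(0 6 5 3 7))^3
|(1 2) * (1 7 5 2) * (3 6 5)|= 5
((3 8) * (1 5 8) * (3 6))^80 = ((1 5 8 6 3))^80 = (8)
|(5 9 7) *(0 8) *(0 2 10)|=12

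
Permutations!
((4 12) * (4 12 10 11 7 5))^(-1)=((12)(4 10 11 7 5))^(-1)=(12)(4 5 7 11 10)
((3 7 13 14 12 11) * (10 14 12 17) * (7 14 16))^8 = (3 11 12 13 7 16 10 17 14)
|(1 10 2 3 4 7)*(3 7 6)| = 12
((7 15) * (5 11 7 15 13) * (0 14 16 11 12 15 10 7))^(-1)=(0 11 16 14)(5 13 7 10 15 12)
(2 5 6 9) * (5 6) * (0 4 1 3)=(0 4 1 3)(2 6 9)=[4, 3, 6, 0, 1, 5, 9, 7, 8, 2]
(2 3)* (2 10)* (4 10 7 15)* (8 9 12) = (2 3 7 15 4 10)(8 9 12) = [0, 1, 3, 7, 10, 5, 6, 15, 9, 12, 2, 11, 8, 13, 14, 4]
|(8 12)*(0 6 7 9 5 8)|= 7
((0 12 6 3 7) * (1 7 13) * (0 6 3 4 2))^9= ((0 12 3 13 1 7 6 4 2))^9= (13)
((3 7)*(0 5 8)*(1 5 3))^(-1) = (0 8 5 1 7 3)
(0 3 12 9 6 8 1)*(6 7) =(0 3 12 9 7 6 8 1) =[3, 0, 2, 12, 4, 5, 8, 6, 1, 7, 10, 11, 9]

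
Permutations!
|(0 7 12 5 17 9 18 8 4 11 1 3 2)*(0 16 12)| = 12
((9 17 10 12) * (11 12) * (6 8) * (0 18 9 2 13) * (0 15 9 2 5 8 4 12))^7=((0 18 2 13 15 9 17 10 11)(4 12 5 8 6))^7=(0 10 9 13 18 11 17 15 2)(4 5 6 12 8)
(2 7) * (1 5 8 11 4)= (1 5 8 11 4)(2 7)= [0, 5, 7, 3, 1, 8, 6, 2, 11, 9, 10, 4]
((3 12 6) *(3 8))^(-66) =(3 6)(8 12)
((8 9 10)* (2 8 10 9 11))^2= (2 11 8)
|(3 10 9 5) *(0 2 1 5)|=7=|(0 2 1 5 3 10 9)|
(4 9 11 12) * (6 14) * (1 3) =(1 3)(4 9 11 12)(6 14) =[0, 3, 2, 1, 9, 5, 14, 7, 8, 11, 10, 12, 4, 13, 6]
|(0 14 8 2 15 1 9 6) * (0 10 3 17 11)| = |(0 14 8 2 15 1 9 6 10 3 17 11)| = 12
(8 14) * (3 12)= (3 12)(8 14)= [0, 1, 2, 12, 4, 5, 6, 7, 14, 9, 10, 11, 3, 13, 8]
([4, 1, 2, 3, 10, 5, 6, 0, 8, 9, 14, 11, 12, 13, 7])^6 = [4, 1, 2, 3, 10, 5, 6, 0, 8, 9, 14, 11, 12, 13, 7]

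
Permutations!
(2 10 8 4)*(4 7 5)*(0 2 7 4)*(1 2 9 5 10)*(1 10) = (0 9 5)(1 2 10 8 4 7) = [9, 2, 10, 3, 7, 0, 6, 1, 4, 5, 8]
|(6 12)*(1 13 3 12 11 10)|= 7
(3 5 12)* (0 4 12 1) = (0 4 12 3 5 1) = [4, 0, 2, 5, 12, 1, 6, 7, 8, 9, 10, 11, 3]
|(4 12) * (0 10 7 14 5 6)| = |(0 10 7 14 5 6)(4 12)| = 6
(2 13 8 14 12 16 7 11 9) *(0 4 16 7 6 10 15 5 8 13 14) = (0 4 16 6 10 15 5 8)(2 14 12 7 11 9) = [4, 1, 14, 3, 16, 8, 10, 11, 0, 2, 15, 9, 7, 13, 12, 5, 6]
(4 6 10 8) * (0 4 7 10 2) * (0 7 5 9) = [4, 1, 7, 3, 6, 9, 2, 10, 5, 0, 8] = (0 4 6 2 7 10 8 5 9)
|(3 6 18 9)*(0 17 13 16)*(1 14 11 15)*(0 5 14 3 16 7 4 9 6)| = 26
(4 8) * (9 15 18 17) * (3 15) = (3 15 18 17 9)(4 8) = [0, 1, 2, 15, 8, 5, 6, 7, 4, 3, 10, 11, 12, 13, 14, 18, 16, 9, 17]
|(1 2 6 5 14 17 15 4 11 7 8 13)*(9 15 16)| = |(1 2 6 5 14 17 16 9 15 4 11 7 8 13)| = 14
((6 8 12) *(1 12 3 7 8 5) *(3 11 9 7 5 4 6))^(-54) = (1 3)(5 12)(7 11)(8 9)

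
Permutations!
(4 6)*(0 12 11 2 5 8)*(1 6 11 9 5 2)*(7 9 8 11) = (0 12 8)(1 6 4 7 9 5 11) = [12, 6, 2, 3, 7, 11, 4, 9, 0, 5, 10, 1, 8]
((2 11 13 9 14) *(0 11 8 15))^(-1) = (0 15 8 2 14 9 13 11)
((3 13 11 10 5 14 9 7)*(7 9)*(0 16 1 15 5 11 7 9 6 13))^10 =((0 16 1 15 5 14 9 6 13 7 3)(10 11))^10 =(0 3 7 13 6 9 14 5 15 1 16)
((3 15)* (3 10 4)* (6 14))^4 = (15) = ((3 15 10 4)(6 14))^4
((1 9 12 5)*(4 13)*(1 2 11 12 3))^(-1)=(1 3 9)(2 5 12 11)(4 13)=((1 9 3)(2 11 12 5)(4 13))^(-1)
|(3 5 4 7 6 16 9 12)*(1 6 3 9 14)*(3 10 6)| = |(1 3 5 4 7 10 6 16 14)(9 12)| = 18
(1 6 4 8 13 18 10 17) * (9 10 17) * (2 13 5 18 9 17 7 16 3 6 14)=[0, 14, 13, 6, 8, 18, 4, 16, 5, 10, 17, 11, 12, 9, 2, 15, 3, 1, 7]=(1 14 2 13 9 10 17)(3 6 4 8 5 18 7 16)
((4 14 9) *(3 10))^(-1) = ((3 10)(4 14 9))^(-1) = (3 10)(4 9 14)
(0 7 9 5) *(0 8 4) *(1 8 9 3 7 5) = [5, 8, 2, 7, 0, 9, 6, 3, 4, 1] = (0 5 9 1 8 4)(3 7)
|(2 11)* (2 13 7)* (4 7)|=|(2 11 13 4 7)|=5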